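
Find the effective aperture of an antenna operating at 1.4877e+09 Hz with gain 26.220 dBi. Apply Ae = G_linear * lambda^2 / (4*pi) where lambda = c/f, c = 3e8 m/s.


lambda = c / f = 3.0000e+08 / 1.4877e+09 = 0.2016536 m
G_linear = 10^(26.220/10) = 418.7936
Ae = G_linear * lambda^2 / (4*pi) = 418.7936 * 0.2016536^2 / (4*pi) = 1.355 m^2

1.355 m^2


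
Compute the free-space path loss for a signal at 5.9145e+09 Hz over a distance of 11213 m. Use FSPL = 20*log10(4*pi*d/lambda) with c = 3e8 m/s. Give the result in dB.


lambda = c / f = 3.0000e+08 / 5.9145e+09 = 0.05072280 m
FSPL = 20 * log10(4*pi*11213/0.05072280) = 128.9 dB

128.9 dB


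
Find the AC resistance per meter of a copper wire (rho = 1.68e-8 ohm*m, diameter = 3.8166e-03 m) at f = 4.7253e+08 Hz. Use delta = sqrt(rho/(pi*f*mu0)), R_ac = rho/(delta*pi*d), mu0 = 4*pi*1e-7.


delta = sqrt(1.68e-8 / (pi * 4.7253e+08 * 4*pi*1e-7)) = 3.000959e-06 m
R_ac = 1.68e-8 / (3.000959e-06 * pi * 3.8166e-03) = 0.4669 ohm/m

0.4669 ohm/m


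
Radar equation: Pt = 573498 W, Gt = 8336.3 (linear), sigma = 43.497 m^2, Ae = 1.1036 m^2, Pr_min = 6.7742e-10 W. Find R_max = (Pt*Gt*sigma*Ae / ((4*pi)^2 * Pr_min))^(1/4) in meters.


R^4 = 573498*8336.3*43.497*1.1036 / ((4*pi)^2 * 6.7742e-10) = 2.145352e+18
R_max = 2.145352e+18^0.25 = 38271 m

38271 m


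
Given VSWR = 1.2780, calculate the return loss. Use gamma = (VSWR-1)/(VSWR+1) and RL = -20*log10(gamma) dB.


gamma = (1.2780 - 1) / (1.2780 + 1) = 0.1220369
RL = -20 * log10(0.1220369) = 18.27 dB

18.27 dB


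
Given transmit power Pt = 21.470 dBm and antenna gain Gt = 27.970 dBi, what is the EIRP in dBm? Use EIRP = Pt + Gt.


EIRP = Pt + Gt = 21.470 + 27.970 = 49.44 dBm

49.44 dBm


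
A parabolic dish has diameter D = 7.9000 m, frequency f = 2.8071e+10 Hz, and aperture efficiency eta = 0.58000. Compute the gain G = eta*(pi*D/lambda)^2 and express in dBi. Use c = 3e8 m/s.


lambda = c / f = 3.0000e+08 / 2.8071e+10 = 0.01068719 m
G_linear = 0.58000 * (pi * 7.9000 / 0.01068719)^2 = 3.127914e+06
G_dBi = 10 * log10(3.127914e+06) = 64.95 dBi

64.95 dBi


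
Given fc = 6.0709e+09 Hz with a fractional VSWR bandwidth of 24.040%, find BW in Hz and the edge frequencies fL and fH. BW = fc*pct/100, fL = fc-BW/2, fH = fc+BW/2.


BW = 6.0709e+09 * 24.040/100 = 1.459444e+09 Hz
fL = 6.0709e+09 - 1.459444e+09/2 = 5.341e+09 Hz
fH = 6.0709e+09 + 1.459444e+09/2 = 6.801e+09 Hz

BW=1.459e+09 Hz, fL=5.341e+09 Hz, fH=6.801e+09 Hz


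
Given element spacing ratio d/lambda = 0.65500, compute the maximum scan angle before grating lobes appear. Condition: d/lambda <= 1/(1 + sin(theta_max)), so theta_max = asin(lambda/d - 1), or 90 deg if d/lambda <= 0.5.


lambda/d - 1 = 1/0.65500 - 1 = 0.5267176
theta_max = asin(0.5267176) = 31.78 deg

31.78 deg


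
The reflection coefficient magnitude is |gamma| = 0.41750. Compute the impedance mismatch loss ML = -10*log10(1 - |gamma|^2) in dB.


ML = -10 * log10(1 - 0.41750^2) = -10 * log10(0.82569375) = 0.8318 dB

0.8318 dB


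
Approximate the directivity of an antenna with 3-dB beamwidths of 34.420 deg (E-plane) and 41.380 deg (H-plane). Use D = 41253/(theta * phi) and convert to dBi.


D_linear = 41253 / (34.420 * 41.380) = 28.96371
D_dBi = 10 * log10(28.96371) = 14.62 dBi

14.62 dBi


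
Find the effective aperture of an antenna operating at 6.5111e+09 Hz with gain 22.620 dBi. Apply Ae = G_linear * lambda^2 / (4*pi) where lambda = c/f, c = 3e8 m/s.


lambda = c / f = 3.0000e+08 / 6.5111e+09 = 0.04607516 m
G_linear = 10^(22.620/10) = 182.8100
Ae = G_linear * lambda^2 / (4*pi) = 182.8100 * 0.04607516^2 / (4*pi) = 0.03088 m^2

0.03088 m^2


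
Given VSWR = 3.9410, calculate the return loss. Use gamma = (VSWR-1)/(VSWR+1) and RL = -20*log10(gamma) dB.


gamma = (3.9410 - 1) / (3.9410 + 1) = 0.5952236
RL = -20 * log10(0.5952236) = 4.506 dB

4.506 dB


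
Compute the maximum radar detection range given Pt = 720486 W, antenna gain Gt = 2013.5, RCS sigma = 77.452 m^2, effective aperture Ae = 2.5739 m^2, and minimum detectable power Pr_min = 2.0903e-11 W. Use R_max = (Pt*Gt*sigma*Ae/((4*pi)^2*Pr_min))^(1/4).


R^4 = 720486*2013.5*77.452*2.5739 / ((4*pi)^2 * 2.0903e-11) = 8.761393e+19
R_max = 8.761393e+19^0.25 = 96748 m

96748 m


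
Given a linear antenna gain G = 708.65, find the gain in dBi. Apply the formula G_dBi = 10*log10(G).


G_dBi = 10 * log10(708.65) = 28.50 dBi

28.50 dBi


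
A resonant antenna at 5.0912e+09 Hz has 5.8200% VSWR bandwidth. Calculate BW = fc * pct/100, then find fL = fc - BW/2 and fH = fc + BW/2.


BW = 5.0912e+09 * 5.8200/100 = 2.963078e+08 Hz
fL = 5.0912e+09 - 2.963078e+08/2 = 4.943e+09 Hz
fH = 5.0912e+09 + 2.963078e+08/2 = 5.239e+09 Hz

BW=2.963e+08 Hz, fL=4.943e+09 Hz, fH=5.239e+09 Hz


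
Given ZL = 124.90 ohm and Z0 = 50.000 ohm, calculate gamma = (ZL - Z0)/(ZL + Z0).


gamma = (124.90 - 50.000) / (124.90 + 50.000) = 0.4282

0.4282


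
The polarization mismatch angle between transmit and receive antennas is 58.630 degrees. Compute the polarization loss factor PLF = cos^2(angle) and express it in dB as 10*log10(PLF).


PLF_linear = cos^2(58.630 deg) = 0.2709855
PLF_dB = 10 * log10(0.2709855) = -5.671 dB

-5.671 dB


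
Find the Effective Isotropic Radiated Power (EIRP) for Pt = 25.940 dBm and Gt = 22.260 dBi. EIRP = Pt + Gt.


EIRP = Pt + Gt = 25.940 + 22.260 = 48.20 dBm

48.20 dBm


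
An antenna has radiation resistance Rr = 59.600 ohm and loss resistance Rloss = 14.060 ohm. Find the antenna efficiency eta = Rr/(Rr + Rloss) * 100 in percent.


eta = 59.600 / (59.600 + 14.060) * 100 = 80.91%

80.91%


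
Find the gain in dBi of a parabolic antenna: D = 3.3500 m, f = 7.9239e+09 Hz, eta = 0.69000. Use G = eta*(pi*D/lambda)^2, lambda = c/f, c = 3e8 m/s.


lambda = c / f = 3.0000e+08 / 7.9239e+09 = 0.03786014 m
G_linear = 0.69000 * (pi * 3.3500 / 0.03786014)^2 = 53318.02
G_dBi = 10 * log10(53318.02) = 47.27 dBi

47.27 dBi


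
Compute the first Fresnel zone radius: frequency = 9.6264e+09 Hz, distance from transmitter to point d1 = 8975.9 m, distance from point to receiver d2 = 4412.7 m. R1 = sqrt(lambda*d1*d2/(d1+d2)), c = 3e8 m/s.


lambda = c / f = 3.0000e+08 / 9.6264e+09 = 0.03116430 m
R1 = sqrt(0.03116430 * 8975.9 * 4412.7 / (8975.9 + 4412.7)) = 9.602 m

9.602 m


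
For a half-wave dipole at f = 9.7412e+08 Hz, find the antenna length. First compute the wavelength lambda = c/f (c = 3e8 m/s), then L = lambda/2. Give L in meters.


lambda = c / f = 3.0000e+08 / 9.7412e+08 = 0.3079703 m
L = lambda / 2 = 0.3079703 / 2 = 0.1540 m

0.1540 m


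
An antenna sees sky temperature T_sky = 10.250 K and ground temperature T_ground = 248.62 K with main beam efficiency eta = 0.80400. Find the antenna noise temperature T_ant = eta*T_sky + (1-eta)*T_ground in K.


T_ant = 0.80400 * 10.250 + (1 - 0.80400) * 248.62 = 56.97 K

56.97 K


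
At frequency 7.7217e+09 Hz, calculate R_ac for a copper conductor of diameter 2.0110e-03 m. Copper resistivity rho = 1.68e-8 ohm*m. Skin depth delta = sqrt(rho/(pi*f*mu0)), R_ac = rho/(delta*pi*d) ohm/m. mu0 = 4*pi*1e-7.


delta = sqrt(1.68e-8 / (pi * 7.7217e+09 * 4*pi*1e-7)) = 7.423664e-07 m
R_ac = 1.68e-8 / (7.423664e-07 * pi * 2.0110e-03) = 3.582 ohm/m

3.582 ohm/m


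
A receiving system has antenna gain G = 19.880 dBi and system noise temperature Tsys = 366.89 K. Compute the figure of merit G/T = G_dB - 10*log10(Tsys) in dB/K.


G/T = 19.880 - 10*log10(366.89) = 19.880 - 25.64536 = -5.765 dB/K

-5.765 dB/K


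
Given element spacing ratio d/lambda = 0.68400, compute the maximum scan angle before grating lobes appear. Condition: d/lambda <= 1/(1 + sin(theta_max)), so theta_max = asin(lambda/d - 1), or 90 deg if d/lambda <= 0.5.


lambda/d - 1 = 1/0.68400 - 1 = 0.4619883
theta_max = asin(0.4619883) = 27.52 deg

27.52 deg


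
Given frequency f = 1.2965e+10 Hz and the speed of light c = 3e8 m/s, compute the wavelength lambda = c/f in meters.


lambda = c / f = 3.0000e+08 / 1.2965e+10 = 0.02314 m

0.02314 m


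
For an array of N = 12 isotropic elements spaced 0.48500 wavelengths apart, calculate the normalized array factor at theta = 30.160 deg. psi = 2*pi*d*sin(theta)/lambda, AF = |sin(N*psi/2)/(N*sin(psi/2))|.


psi = 2*pi*0.48500*sin(30.160 deg) = 1.531036 rad
AF = |sin(12*1.531036/2) / (12*sin(1.531036/2))| = 0.02842

0.02842


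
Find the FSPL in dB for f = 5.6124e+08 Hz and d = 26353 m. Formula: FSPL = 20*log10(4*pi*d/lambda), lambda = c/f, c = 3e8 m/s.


lambda = c / f = 3.0000e+08 / 5.6124e+08 = 0.5345307 m
FSPL = 20 * log10(4*pi*26353/0.5345307) = 115.8 dB

115.8 dB


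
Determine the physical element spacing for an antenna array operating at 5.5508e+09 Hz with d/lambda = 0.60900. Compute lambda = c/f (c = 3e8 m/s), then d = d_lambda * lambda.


lambda = c / f = 3.0000e+08 / 5.5508e+09 = 0.05404626 m
d = 0.60900 * 0.05404626 = 0.03291 m

0.03291 m


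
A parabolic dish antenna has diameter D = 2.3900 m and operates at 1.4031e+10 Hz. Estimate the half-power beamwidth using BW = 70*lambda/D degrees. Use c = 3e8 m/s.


lambda = c / f = 3.0000e+08 / 1.4031e+10 = 0.02138123 m
BW = 70 * 0.02138123 / 2.3900 = 0.6262 deg

0.6262 deg


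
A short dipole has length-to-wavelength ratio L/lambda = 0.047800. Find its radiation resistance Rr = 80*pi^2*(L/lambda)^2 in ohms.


Rr = 80 * pi^2 * (0.047800)^2 = 80 * 9.869604 * 2.284840e-03 = 1.804 ohm

1.804 ohm


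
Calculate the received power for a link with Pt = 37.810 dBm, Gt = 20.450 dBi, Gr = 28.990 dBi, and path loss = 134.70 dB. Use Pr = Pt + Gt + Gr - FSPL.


Pr = 37.810 + 20.450 + 28.990 - 134.70 = -47.45 dBm

-47.45 dBm


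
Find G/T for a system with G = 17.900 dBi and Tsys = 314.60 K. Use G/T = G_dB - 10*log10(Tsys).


G/T = 17.900 - 10*log10(314.60) = 17.900 - 24.97759 = -7.078 dB/K

-7.078 dB/K


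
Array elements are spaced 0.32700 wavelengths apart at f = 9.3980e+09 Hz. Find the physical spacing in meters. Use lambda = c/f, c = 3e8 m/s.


lambda = c / f = 3.0000e+08 / 9.3980e+09 = 0.03192169 m
d = 0.32700 * 0.03192169 = 0.01044 m

0.01044 m


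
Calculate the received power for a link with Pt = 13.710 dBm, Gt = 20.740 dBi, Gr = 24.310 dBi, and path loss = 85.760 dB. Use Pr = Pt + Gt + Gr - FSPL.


Pr = 13.710 + 20.740 + 24.310 - 85.760 = -27.00 dBm

-27.00 dBm


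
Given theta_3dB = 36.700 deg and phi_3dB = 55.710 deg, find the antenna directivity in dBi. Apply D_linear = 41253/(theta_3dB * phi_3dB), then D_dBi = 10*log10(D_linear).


D_linear = 41253 / (36.700 * 55.710) = 20.17699
D_dBi = 10 * log10(20.17699) = 13.05 dBi

13.05 dBi


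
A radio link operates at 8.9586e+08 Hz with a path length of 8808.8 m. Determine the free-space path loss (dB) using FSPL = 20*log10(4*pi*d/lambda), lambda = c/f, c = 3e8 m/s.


lambda = c / f = 3.0000e+08 / 8.9586e+08 = 0.3348738 m
FSPL = 20 * log10(4*pi*8808.8/0.3348738) = 110.4 dB

110.4 dB


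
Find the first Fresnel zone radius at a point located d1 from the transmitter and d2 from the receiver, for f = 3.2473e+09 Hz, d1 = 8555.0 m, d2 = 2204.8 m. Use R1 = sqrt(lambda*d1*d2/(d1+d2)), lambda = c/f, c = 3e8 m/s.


lambda = c / f = 3.0000e+08 / 3.2473e+09 = 0.09238444 m
R1 = sqrt(0.09238444 * 8555.0 * 2204.8 / (8555.0 + 2204.8)) = 12.73 m

12.73 m


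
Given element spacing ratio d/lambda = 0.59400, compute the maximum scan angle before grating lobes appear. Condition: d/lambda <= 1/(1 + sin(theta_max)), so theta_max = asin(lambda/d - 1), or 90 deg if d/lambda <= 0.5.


lambda/d - 1 = 1/0.59400 - 1 = 0.6835017
theta_max = asin(0.6835017) = 43.12 deg

43.12 deg


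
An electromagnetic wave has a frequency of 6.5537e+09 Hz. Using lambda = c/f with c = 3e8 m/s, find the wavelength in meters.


lambda = c / f = 3.0000e+08 / 6.5537e+09 = 0.04578 m

0.04578 m


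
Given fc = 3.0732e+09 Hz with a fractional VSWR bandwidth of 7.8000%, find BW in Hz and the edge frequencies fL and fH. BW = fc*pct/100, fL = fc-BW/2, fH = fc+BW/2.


BW = 3.0732e+09 * 7.8000/100 = 2.397096e+08 Hz
fL = 3.0732e+09 - 2.397096e+08/2 = 2.953e+09 Hz
fH = 3.0732e+09 + 2.397096e+08/2 = 3.193e+09 Hz

BW=2.397e+08 Hz, fL=2.953e+09 Hz, fH=3.193e+09 Hz


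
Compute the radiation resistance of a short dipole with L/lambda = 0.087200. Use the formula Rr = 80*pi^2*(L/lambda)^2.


Rr = 80 * pi^2 * (0.087200)^2 = 80 * 9.869604 * 7.603840e-03 = 6.004 ohm

6.004 ohm


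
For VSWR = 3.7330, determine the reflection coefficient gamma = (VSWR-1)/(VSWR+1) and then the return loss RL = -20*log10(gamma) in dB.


gamma = (3.7330 - 1) / (3.7330 + 1) = 0.5774350
RL = -20 * log10(0.5774350) = 4.770 dB

4.770 dB


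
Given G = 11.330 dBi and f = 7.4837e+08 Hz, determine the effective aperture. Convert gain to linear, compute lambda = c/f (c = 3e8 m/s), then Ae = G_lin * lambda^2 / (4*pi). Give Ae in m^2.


lambda = c / f = 3.0000e+08 / 7.4837e+08 = 0.4008712 m
G_linear = 10^(11.330/10) = 13.58313
Ae = G_linear * lambda^2 / (4*pi) = 13.58313 * 0.4008712^2 / (4*pi) = 0.1737 m^2

0.1737 m^2


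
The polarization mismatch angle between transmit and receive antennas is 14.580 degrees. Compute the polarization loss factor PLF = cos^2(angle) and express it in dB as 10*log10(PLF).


PLF_linear = cos^2(14.580 deg) = 0.9366312
PLF_dB = 10 * log10(0.9366312) = -0.2843 dB

-0.2843 dB


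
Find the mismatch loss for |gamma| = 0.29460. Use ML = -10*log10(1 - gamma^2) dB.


ML = -10 * log10(1 - 0.29460^2) = -10 * log10(0.91321084) = 0.3943 dB

0.3943 dB


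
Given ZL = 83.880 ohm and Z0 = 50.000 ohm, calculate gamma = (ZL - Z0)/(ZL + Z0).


gamma = (83.880 - 50.000) / (83.880 + 50.000) = 0.2531

0.2531


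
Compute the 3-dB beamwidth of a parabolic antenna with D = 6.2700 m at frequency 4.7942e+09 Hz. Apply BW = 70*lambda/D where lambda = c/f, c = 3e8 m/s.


lambda = c / f = 3.0000e+08 / 4.7942e+09 = 0.06257561 m
BW = 70 * 0.06257561 / 6.2700 = 0.6986 deg

0.6986 deg


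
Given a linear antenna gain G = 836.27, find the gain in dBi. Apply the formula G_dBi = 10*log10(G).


G_dBi = 10 * log10(836.27) = 29.22 dBi

29.22 dBi


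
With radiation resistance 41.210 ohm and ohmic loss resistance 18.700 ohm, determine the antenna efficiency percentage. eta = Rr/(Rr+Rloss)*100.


eta = 41.210 / (41.210 + 18.700) * 100 = 68.79%

68.79%


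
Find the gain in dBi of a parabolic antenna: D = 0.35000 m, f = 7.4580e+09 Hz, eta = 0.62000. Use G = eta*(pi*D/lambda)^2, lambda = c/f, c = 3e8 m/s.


lambda = c / f = 3.0000e+08 / 7.4580e+09 = 0.04022526 m
G_linear = 0.62000 * (pi * 0.35000 / 0.04022526)^2 = 463.2653
G_dBi = 10 * log10(463.2653) = 26.66 dBi

26.66 dBi


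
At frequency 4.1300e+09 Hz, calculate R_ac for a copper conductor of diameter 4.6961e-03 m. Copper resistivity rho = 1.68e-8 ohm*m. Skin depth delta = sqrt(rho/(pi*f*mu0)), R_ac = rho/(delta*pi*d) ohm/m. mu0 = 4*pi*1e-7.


delta = sqrt(1.68e-8 / (pi * 4.1300e+09 * 4*pi*1e-7)) = 1.015079e-06 m
R_ac = 1.68e-8 / (1.015079e-06 * pi * 4.6961e-03) = 1.122 ohm/m

1.122 ohm/m


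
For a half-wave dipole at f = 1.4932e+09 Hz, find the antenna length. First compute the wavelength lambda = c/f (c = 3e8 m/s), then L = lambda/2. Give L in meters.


lambda = c / f = 3.0000e+08 / 1.4932e+09 = 0.2009108 m
L = lambda / 2 = 0.2009108 / 2 = 0.1005 m

0.1005 m


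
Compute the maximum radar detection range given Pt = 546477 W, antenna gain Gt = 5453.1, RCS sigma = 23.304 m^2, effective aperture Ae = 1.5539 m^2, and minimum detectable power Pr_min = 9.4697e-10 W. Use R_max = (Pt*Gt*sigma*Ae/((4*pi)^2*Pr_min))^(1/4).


R^4 = 546477*5453.1*23.304*1.5539 / ((4*pi)^2 * 9.4697e-10) = 7.216273e+17
R_max = 7.216273e+17^0.25 = 29146 m

29146 m


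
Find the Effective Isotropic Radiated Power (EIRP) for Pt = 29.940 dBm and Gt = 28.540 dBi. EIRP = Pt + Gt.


EIRP = Pt + Gt = 29.940 + 28.540 = 58.48 dBm

58.48 dBm


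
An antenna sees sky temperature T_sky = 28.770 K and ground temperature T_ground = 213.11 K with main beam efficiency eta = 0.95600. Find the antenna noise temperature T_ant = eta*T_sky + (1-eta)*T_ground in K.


T_ant = 0.95600 * 28.770 + (1 - 0.95600) * 213.11 = 36.88 K

36.88 K


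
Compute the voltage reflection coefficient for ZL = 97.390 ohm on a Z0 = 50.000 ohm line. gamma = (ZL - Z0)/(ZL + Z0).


gamma = (97.390 - 50.000) / (97.390 + 50.000) = 0.3215

0.3215


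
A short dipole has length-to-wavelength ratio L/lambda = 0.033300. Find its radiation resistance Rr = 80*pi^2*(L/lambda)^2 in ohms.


Rr = 80 * pi^2 * (0.033300)^2 = 80 * 9.869604 * 1.108890e-03 = 0.8755 ohm

0.8755 ohm


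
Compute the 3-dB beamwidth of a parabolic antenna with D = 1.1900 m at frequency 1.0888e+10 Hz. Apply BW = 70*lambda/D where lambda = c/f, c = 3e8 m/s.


lambda = c / f = 3.0000e+08 / 1.0888e+10 = 0.02755327 m
BW = 70 * 0.02755327 / 1.1900 = 1.621 deg

1.621 deg


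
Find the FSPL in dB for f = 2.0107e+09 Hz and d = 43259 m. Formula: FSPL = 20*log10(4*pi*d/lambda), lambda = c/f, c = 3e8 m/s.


lambda = c / f = 3.0000e+08 / 2.0107e+09 = 0.1492018 m
FSPL = 20 * log10(4*pi*43259/0.1492018) = 131.2 dB

131.2 dB


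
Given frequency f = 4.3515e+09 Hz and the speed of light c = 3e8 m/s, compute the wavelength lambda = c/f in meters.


lambda = c / f = 3.0000e+08 / 4.3515e+09 = 0.06894 m

0.06894 m


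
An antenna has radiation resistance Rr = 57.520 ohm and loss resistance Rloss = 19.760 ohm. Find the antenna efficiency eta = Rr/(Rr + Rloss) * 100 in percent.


eta = 57.520 / (57.520 + 19.760) * 100 = 74.43%

74.43%


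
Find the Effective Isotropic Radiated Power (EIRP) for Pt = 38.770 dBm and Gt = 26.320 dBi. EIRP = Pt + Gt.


EIRP = Pt + Gt = 38.770 + 26.320 = 65.09 dBm

65.09 dBm


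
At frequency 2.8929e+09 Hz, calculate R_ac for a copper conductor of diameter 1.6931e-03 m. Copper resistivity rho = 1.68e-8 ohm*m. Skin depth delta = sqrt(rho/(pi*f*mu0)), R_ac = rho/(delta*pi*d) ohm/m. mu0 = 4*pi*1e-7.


delta = sqrt(1.68e-8 / (pi * 2.8929e+09 * 4*pi*1e-7)) = 1.212853e-06 m
R_ac = 1.68e-8 / (1.212853e-06 * pi * 1.6931e-03) = 2.604 ohm/m

2.604 ohm/m


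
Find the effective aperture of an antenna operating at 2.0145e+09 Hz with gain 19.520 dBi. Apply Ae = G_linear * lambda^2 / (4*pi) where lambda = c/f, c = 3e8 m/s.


lambda = c / f = 3.0000e+08 / 2.0145e+09 = 0.1489203 m
G_linear = 10^(19.520/10) = 89.53648
Ae = G_linear * lambda^2 / (4*pi) = 89.53648 * 0.1489203^2 / (4*pi) = 0.1580 m^2

0.1580 m^2


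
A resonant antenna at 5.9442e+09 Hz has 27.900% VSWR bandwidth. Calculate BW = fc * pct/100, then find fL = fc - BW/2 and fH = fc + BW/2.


BW = 5.9442e+09 * 27.900/100 = 1.658432e+09 Hz
fL = 5.9442e+09 - 1.658432e+09/2 = 5.115e+09 Hz
fH = 5.9442e+09 + 1.658432e+09/2 = 6.773e+09 Hz

BW=1.658e+09 Hz, fL=5.115e+09 Hz, fH=6.773e+09 Hz


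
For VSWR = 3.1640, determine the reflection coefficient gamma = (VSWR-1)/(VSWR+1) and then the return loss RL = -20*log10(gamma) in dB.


gamma = (3.1640 - 1) / (3.1640 + 1) = 0.5196926
RL = -20 * log10(0.5196926) = 5.685 dB

5.685 dB


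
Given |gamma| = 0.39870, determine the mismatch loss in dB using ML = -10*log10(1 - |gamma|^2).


ML = -10 * log10(1 - 0.39870^2) = -10 * log10(0.84103831) = 0.7518 dB

0.7518 dB


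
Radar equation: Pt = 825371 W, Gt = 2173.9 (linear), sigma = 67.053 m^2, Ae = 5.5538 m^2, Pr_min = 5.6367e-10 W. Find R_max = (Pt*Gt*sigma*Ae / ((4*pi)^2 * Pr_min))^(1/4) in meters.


R^4 = 825371*2173.9*67.053*5.5538 / ((4*pi)^2 * 5.6367e-10) = 7.506761e+18
R_max = 7.506761e+18^0.25 = 52344 m

52344 m


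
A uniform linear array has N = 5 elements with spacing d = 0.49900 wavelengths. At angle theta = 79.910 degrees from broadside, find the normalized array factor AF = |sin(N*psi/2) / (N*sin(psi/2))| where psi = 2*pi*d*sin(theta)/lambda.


psi = 2*pi*0.49900*sin(79.910 deg) = 3.086818 rad
AF = |sin(5*3.086818/2) / (5*sin(3.086818/2))| = 0.1982

0.1982


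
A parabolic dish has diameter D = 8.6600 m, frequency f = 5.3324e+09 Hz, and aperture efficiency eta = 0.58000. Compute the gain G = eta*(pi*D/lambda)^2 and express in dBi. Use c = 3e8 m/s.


lambda = c / f = 3.0000e+08 / 5.3324e+09 = 0.05625985 m
G_linear = 0.58000 * (pi * 8.6600 / 0.05625985)^2 = 135633.3
G_dBi = 10 * log10(135633.3) = 51.32 dBi

51.32 dBi


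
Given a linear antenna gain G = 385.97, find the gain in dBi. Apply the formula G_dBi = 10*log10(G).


G_dBi = 10 * log10(385.97) = 25.87 dBi

25.87 dBi


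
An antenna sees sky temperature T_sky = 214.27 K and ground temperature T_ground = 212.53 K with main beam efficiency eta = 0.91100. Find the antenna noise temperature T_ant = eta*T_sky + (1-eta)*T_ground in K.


T_ant = 0.91100 * 214.27 + (1 - 0.91100) * 212.53 = 214.1 K

214.1 K


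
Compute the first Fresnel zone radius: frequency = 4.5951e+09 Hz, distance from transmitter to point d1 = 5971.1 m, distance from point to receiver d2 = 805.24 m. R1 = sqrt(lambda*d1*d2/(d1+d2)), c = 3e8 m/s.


lambda = c / f = 3.0000e+08 / 4.5951e+09 = 0.06528694 m
R1 = sqrt(0.06528694 * 5971.1 * 805.24 / (5971.1 + 805.24)) = 6.806 m

6.806 m


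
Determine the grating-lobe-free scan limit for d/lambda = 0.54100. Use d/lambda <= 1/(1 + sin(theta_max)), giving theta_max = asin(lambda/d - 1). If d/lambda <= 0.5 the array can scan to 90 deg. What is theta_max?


lambda/d - 1 = 1/0.54100 - 1 = 0.8484288
theta_max = asin(0.8484288) = 58.04 deg

58.04 deg


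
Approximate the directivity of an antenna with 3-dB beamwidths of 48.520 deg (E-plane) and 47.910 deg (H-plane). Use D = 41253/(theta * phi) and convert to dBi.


D_linear = 41253 / (48.520 * 47.910) = 17.74633
D_dBi = 10 * log10(17.74633) = 12.49 dBi

12.49 dBi


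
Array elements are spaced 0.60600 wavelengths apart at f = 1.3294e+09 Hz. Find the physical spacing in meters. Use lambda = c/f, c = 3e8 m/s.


lambda = c / f = 3.0000e+08 / 1.3294e+09 = 0.2256657 m
d = 0.60600 * 0.2256657 = 0.1368 m

0.1368 m


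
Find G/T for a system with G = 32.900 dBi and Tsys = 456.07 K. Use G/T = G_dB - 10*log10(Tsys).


G/T = 32.900 - 10*log10(456.07) = 32.900 - 26.59032 = 6.310 dB/K

6.310 dB/K


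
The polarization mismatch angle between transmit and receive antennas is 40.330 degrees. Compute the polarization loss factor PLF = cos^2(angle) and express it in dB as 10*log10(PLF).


PLF_linear = cos^2(40.330 deg) = 0.5811464
PLF_dB = 10 * log10(0.5811464) = -2.357 dB

-2.357 dB


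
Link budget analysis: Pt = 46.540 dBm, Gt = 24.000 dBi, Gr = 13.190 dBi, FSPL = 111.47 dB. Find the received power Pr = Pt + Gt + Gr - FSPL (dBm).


Pr = 46.540 + 24.000 + 13.190 - 111.47 = -27.74 dBm

-27.74 dBm


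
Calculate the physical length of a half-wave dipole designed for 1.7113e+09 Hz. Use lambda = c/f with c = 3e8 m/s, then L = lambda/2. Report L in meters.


lambda = c / f = 3.0000e+08 / 1.7113e+09 = 0.1753053 m
L = lambda / 2 = 0.1753053 / 2 = 0.08765 m

0.08765 m


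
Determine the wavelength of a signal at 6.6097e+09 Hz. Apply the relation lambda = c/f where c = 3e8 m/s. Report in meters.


lambda = c / f = 3.0000e+08 / 6.6097e+09 = 0.04539 m

0.04539 m


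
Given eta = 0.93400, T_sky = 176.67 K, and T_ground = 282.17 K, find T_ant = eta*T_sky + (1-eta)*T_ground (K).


T_ant = 0.93400 * 176.67 + (1 - 0.93400) * 282.17 = 183.6 K

183.6 K


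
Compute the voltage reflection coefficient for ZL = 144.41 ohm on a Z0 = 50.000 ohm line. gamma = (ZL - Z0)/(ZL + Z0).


gamma = (144.41 - 50.000) / (144.41 + 50.000) = 0.4856

0.4856


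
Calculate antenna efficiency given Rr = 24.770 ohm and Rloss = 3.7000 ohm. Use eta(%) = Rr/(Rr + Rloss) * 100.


eta = 24.770 / (24.770 + 3.7000) * 100 = 87.00%

87.00%


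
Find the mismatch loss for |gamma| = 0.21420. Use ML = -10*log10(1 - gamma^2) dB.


ML = -10 * log10(1 - 0.21420^2) = -10 * log10(0.95411836) = 0.2040 dB

0.2040 dB


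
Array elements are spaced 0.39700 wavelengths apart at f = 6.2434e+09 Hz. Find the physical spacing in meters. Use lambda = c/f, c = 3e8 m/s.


lambda = c / f = 3.0000e+08 / 6.2434e+09 = 0.04805074 m
d = 0.39700 * 0.04805074 = 0.01908 m

0.01908 m


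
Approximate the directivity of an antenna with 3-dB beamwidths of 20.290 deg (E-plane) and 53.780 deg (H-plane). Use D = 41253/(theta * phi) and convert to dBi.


D_linear = 41253 / (20.290 * 53.780) = 37.80530
D_dBi = 10 * log10(37.80530) = 15.78 dBi

15.78 dBi


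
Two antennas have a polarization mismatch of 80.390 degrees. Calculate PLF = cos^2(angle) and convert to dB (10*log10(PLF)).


PLF_linear = cos^2(80.390 deg) = 0.02786924
PLF_dB = 10 * log10(0.02786924) = -15.55 dB

-15.55 dB


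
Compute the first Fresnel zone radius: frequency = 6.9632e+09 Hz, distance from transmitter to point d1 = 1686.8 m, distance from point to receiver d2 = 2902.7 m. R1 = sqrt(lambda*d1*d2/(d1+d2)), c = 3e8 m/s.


lambda = c / f = 3.0000e+08 / 6.9632e+09 = 0.04308364 m
R1 = sqrt(0.04308364 * 1686.8 * 2902.7 / (1686.8 + 2902.7)) = 6.780 m

6.780 m


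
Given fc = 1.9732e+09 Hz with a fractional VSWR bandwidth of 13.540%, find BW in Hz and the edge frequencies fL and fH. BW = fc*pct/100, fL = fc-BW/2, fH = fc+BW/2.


BW = 1.9732e+09 * 13.540/100 = 2.671713e+08 Hz
fL = 1.9732e+09 - 2.671713e+08/2 = 1.840e+09 Hz
fH = 1.9732e+09 + 2.671713e+08/2 = 2.107e+09 Hz

BW=2.672e+08 Hz, fL=1.840e+09 Hz, fH=2.107e+09 Hz


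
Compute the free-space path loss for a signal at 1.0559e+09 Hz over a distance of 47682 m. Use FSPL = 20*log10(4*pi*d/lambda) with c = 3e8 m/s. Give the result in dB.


lambda = c / f = 3.0000e+08 / 1.0559e+09 = 0.2841178 m
FSPL = 20 * log10(4*pi*47682/0.2841178) = 126.5 dB

126.5 dB


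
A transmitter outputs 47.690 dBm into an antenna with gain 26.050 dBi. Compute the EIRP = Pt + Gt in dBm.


EIRP = Pt + Gt = 47.690 + 26.050 = 73.74 dBm

73.74 dBm


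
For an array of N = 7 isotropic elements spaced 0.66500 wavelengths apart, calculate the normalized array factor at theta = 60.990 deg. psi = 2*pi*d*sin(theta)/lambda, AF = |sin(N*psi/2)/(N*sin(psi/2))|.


psi = 2*pi*0.66500*sin(60.990 deg) = 3.654086 rad
AF = |sin(7*3.654086/2) / (7*sin(3.654086/2))| = 0.03265

0.03265


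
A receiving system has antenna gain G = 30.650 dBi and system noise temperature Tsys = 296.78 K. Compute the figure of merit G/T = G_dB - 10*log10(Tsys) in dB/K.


G/T = 30.650 - 10*log10(296.78) = 30.650 - 24.72435 = 5.926 dB/K

5.926 dB/K


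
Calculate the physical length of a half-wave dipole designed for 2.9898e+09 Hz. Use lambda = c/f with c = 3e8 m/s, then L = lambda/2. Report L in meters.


lambda = c / f = 3.0000e+08 / 2.9898e+09 = 0.1003412 m
L = lambda / 2 = 0.1003412 / 2 = 0.05017 m

0.05017 m


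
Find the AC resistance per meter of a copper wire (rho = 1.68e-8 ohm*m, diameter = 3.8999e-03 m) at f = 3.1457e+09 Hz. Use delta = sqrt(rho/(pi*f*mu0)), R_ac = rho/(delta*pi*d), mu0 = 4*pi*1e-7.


delta = sqrt(1.68e-8 / (pi * 3.1457e+09 * 4*pi*1e-7)) = 1.163097e-06 m
R_ac = 1.68e-8 / (1.163097e-06 * pi * 3.8999e-03) = 1.179 ohm/m

1.179 ohm/m


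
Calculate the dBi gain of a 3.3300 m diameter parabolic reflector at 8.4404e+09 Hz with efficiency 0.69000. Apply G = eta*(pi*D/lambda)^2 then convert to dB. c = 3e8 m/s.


lambda = c / f = 3.0000e+08 / 8.4404e+09 = 0.03554334 m
G_linear = 0.69000 * (pi * 3.3300 / 0.03554334)^2 = 59775.17
G_dBi = 10 * log10(59775.17) = 47.77 dBi

47.77 dBi


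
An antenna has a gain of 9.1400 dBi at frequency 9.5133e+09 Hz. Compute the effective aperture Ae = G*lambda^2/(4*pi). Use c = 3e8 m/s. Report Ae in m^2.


lambda = c / f = 3.0000e+08 / 9.5133e+09 = 0.03153480 m
G_linear = 10^(9.1400/10) = 8.203515
Ae = G_linear * lambda^2 / (4*pi) = 8.203515 * 0.03153480^2 / (4*pi) = 6.492e-04 m^2

6.492e-04 m^2


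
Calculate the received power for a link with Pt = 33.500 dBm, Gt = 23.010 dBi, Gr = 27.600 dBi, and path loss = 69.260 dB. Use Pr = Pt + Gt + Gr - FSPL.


Pr = 33.500 + 23.010 + 27.600 - 69.260 = 14.85 dBm

14.85 dBm


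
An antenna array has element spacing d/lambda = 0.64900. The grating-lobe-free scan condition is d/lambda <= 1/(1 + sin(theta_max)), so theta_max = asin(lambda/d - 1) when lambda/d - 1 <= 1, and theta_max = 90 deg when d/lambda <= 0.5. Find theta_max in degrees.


lambda/d - 1 = 1/0.64900 - 1 = 0.5408320
theta_max = asin(0.5408320) = 32.74 deg

32.74 deg


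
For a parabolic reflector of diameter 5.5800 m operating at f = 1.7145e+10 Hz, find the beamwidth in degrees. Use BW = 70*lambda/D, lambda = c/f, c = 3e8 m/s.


lambda = c / f = 3.0000e+08 / 1.7145e+10 = 0.01749781 m
BW = 70 * 0.01749781 / 5.5800 = 0.2195 deg

0.2195 deg


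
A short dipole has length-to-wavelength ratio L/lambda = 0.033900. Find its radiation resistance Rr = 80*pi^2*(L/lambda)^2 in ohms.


Rr = 80 * pi^2 * (0.033900)^2 = 80 * 9.869604 * 1.149210e-03 = 0.9074 ohm

0.9074 ohm


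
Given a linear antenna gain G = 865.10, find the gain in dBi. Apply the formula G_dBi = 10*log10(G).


G_dBi = 10 * log10(865.10) = 29.37 dBi

29.37 dBi


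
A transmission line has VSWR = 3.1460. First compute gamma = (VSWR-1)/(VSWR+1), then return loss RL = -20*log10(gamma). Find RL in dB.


gamma = (3.1460 - 1) / (3.1460 + 1) = 0.5176073
RL = -20 * log10(0.5176073) = 5.720 dB

5.720 dB


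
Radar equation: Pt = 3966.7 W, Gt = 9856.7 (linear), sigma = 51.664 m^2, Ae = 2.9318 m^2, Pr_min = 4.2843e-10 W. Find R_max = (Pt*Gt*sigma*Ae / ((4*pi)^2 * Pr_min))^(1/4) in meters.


R^4 = 3966.7*9856.7*51.664*2.9318 / ((4*pi)^2 * 4.2843e-10) = 8.753539e+16
R_max = 8.753539e+16^0.25 = 17201 m

17201 m


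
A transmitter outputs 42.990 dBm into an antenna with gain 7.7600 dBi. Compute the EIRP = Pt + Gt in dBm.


EIRP = Pt + Gt = 42.990 + 7.7600 = 50.75 dBm

50.75 dBm


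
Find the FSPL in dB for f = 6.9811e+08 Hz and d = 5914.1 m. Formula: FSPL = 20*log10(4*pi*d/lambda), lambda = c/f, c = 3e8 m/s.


lambda = c / f = 3.0000e+08 / 6.9811e+08 = 0.4297317 m
FSPL = 20 * log10(4*pi*5914.1/0.4297317) = 104.8 dB

104.8 dB


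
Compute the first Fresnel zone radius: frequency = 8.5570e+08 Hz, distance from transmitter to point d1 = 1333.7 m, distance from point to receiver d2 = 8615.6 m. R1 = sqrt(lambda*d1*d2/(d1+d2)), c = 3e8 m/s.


lambda = c / f = 3.0000e+08 / 8.5570e+08 = 0.3505902 m
R1 = sqrt(0.3505902 * 1333.7 * 8615.6 / (1333.7 + 8615.6)) = 20.12 m

20.12 m


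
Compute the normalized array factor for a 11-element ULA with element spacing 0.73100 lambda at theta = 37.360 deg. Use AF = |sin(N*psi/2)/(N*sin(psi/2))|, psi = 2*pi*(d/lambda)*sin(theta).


psi = 2*pi*0.73100*sin(37.360 deg) = 2.787134 rad
AF = |sin(11*2.787134/2) / (11*sin(2.787134/2))| = 0.03415

0.03415


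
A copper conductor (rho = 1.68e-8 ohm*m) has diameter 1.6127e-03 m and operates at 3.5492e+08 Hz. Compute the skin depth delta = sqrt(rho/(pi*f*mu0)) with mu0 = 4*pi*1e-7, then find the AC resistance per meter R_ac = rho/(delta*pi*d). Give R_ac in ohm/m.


delta = sqrt(1.68e-8 / (pi * 3.5492e+08 * 4*pi*1e-7)) = 3.462657e-06 m
R_ac = 1.68e-8 / (3.462657e-06 * pi * 1.6127e-03) = 0.9576 ohm/m

0.9576 ohm/m


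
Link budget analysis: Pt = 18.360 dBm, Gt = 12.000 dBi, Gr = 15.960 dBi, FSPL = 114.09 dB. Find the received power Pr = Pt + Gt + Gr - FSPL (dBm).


Pr = 18.360 + 12.000 + 15.960 - 114.09 = -67.77 dBm

-67.77 dBm


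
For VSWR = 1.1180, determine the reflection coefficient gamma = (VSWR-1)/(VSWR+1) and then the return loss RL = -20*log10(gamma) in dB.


gamma = (1.1180 - 1) / (1.1180 + 1) = 0.05571294
RL = -20 * log10(0.05571294) = 25.08 dB

25.08 dB


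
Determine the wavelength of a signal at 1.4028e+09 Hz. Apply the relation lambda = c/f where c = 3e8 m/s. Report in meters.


lambda = c / f = 3.0000e+08 / 1.4028e+09 = 0.2139 m

0.2139 m


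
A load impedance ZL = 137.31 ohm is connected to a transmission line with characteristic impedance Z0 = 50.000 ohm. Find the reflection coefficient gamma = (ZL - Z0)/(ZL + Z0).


gamma = (137.31 - 50.000) / (137.31 + 50.000) = 0.4661

0.4661


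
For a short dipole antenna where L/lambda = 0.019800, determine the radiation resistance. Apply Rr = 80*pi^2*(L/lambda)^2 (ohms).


Rr = 80 * pi^2 * (0.019800)^2 = 80 * 9.869604 * 3.920400e-04 = 0.3095 ohm

0.3095 ohm


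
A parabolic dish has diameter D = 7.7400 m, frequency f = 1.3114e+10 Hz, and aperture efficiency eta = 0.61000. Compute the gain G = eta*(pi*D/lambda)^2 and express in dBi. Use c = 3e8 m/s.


lambda = c / f = 3.0000e+08 / 1.3114e+10 = 0.02287632 m
G_linear = 0.61000 * (pi * 7.7400 / 0.02287632)^2 = 689190.3
G_dBi = 10 * log10(689190.3) = 58.38 dBi

58.38 dBi


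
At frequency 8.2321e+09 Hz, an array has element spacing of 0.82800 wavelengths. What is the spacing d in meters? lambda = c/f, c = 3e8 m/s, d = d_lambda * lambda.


lambda = c / f = 3.0000e+08 / 8.2321e+09 = 0.03644271 m
d = 0.82800 * 0.03644271 = 0.03017 m

0.03017 m


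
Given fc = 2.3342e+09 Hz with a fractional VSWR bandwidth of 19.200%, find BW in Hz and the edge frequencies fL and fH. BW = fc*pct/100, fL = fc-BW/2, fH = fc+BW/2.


BW = 2.3342e+09 * 19.200/100 = 4.481664e+08 Hz
fL = 2.3342e+09 - 4.481664e+08/2 = 2.110e+09 Hz
fH = 2.3342e+09 + 4.481664e+08/2 = 2.558e+09 Hz

BW=4.482e+08 Hz, fL=2.110e+09 Hz, fH=2.558e+09 Hz


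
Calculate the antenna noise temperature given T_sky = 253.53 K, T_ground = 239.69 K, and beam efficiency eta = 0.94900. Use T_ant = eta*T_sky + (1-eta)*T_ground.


T_ant = 0.94900 * 253.53 + (1 - 0.94900) * 239.69 = 252.8 K

252.8 K


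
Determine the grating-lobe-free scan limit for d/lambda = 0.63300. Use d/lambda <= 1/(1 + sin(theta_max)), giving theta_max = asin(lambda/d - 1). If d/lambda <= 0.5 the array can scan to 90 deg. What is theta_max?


lambda/d - 1 = 1/0.63300 - 1 = 0.5797788
theta_max = asin(0.5797788) = 35.43 deg

35.43 deg


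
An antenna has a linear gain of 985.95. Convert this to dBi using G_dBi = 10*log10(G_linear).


G_dBi = 10 * log10(985.95) = 29.94 dBi

29.94 dBi


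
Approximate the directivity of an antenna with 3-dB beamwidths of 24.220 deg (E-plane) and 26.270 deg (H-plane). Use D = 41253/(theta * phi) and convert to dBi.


D_linear = 41253 / (24.220 * 26.270) = 64.83676
D_dBi = 10 * log10(64.83676) = 18.12 dBi

18.12 dBi


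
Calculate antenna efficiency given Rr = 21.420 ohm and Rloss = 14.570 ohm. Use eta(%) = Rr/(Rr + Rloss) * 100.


eta = 21.420 / (21.420 + 14.570) * 100 = 59.52%

59.52%


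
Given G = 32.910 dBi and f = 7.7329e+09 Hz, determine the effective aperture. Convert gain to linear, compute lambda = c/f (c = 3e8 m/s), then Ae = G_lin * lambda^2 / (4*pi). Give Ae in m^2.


lambda = c / f = 3.0000e+08 / 7.7329e+09 = 0.03879528 m
G_linear = 10^(32.910/10) = 1954.339
Ae = G_linear * lambda^2 / (4*pi) = 1954.339 * 0.03879528^2 / (4*pi) = 0.2341 m^2

0.2341 m^2


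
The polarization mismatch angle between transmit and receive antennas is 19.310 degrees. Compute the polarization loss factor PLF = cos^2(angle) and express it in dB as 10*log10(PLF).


PLF_linear = cos^2(19.310 deg) = 0.8906513
PLF_dB = 10 * log10(0.8906513) = -0.5029 dB

-0.5029 dB


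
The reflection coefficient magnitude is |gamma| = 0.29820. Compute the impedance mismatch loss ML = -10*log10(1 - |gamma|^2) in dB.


ML = -10 * log10(1 - 0.29820^2) = -10 * log10(0.91107676) = 0.4045 dB

0.4045 dB


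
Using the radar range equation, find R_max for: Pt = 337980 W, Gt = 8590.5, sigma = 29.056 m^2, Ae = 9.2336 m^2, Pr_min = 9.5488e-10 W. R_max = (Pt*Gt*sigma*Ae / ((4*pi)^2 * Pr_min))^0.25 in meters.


R^4 = 337980*8590.5*29.056*9.2336 / ((4*pi)^2 * 9.5488e-10) = 5.165921e+18
R_max = 5.165921e+18^0.25 = 47675 m

47675 m


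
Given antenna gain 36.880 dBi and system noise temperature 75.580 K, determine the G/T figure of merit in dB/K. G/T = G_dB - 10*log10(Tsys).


G/T = 36.880 - 10*log10(75.580) = 36.880 - 18.78407 = 18.10 dB/K

18.10 dB/K


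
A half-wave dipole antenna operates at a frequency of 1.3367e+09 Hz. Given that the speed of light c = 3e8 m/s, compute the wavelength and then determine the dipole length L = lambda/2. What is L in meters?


lambda = c / f = 3.0000e+08 / 1.3367e+09 = 0.2244333 m
L = lambda / 2 = 0.2244333 / 2 = 0.1122 m

0.1122 m


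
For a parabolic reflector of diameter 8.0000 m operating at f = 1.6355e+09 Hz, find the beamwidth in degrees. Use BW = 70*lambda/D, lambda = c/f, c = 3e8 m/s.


lambda = c / f = 3.0000e+08 / 1.6355e+09 = 0.1834301 m
BW = 70 * 0.1834301 / 8.0000 = 1.605 deg

1.605 deg


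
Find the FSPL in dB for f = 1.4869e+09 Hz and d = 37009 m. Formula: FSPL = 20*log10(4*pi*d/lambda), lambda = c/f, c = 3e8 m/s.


lambda = c / f = 3.0000e+08 / 1.4869e+09 = 0.2017621 m
FSPL = 20 * log10(4*pi*37009/0.2017621) = 127.3 dB

127.3 dB


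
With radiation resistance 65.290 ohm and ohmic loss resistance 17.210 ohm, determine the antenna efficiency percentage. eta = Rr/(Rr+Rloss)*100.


eta = 65.290 / (65.290 + 17.210) * 100 = 79.14%

79.14%


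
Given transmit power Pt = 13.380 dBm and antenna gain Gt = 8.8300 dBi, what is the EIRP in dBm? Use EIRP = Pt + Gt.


EIRP = Pt + Gt = 13.380 + 8.8300 = 22.21 dBm

22.21 dBm


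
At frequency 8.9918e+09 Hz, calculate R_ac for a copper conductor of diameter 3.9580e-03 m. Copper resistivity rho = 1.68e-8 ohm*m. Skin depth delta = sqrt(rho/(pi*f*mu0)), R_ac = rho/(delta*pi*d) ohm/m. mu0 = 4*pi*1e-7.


delta = sqrt(1.68e-8 / (pi * 8.9918e+09 * 4*pi*1e-7)) = 6.879414e-07 m
R_ac = 1.68e-8 / (6.879414e-07 * pi * 3.9580e-03) = 1.964 ohm/m

1.964 ohm/m


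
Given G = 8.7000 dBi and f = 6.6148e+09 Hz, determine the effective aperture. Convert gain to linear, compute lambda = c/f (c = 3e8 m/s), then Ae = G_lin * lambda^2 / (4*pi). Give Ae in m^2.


lambda = c / f = 3.0000e+08 / 6.6148e+09 = 0.04535285 m
G_linear = 10^(8.7000/10) = 7.413102
Ae = G_linear * lambda^2 / (4*pi) = 7.413102 * 0.04535285^2 / (4*pi) = 1.213e-03 m^2

1.213e-03 m^2


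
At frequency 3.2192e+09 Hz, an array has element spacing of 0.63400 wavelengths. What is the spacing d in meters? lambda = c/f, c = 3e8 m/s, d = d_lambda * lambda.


lambda = c / f = 3.0000e+08 / 3.2192e+09 = 0.09319085 m
d = 0.63400 * 0.09319085 = 0.05908 m

0.05908 m


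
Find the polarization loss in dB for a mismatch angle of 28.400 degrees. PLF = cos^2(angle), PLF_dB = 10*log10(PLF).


PLF_linear = cos^2(28.400 deg) = 0.7737816
PLF_dB = 10 * log10(0.7737816) = -1.114 dB

-1.114 dB


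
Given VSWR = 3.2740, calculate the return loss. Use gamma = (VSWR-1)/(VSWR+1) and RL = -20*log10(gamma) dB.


gamma = (3.2740 - 1) / (3.2740 + 1) = 0.5320543
RL = -20 * log10(0.5320543) = 5.481 dB

5.481 dB


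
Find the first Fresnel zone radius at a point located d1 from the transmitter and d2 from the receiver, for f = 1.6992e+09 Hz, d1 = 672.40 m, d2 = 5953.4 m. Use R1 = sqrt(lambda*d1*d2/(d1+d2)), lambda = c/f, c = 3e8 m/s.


lambda = c / f = 3.0000e+08 / 1.6992e+09 = 0.1765537 m
R1 = sqrt(0.1765537 * 672.40 * 5953.4 / (672.40 + 5953.4)) = 10.33 m

10.33 m


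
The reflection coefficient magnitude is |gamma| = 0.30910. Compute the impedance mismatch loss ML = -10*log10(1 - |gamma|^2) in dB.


ML = -10 * log10(1 - 0.30910^2) = -10 * log10(0.90445719) = 0.4361 dB

0.4361 dB


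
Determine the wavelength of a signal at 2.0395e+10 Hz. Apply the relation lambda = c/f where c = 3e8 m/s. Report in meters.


lambda = c / f = 3.0000e+08 / 2.0395e+10 = 0.01471 m

0.01471 m


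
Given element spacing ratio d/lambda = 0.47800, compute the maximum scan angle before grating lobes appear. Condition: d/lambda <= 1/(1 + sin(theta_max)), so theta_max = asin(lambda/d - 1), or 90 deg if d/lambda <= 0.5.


lambda/d - 1 = 1/0.47800 - 1 = 1.092050 >= 1
d/lambda <= 0.5, so the array can scan to endfire without grating lobes: theta_max = 90 deg

90 deg
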